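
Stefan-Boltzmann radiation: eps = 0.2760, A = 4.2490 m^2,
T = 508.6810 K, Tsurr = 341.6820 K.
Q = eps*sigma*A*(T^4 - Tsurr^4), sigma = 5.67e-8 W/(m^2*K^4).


T^4 = 6.6955e+10
Tsurr^4 = 1.3630e+10
Q = 0.2760 * 5.67e-8 * 4.2490 * 5.3325e+10 = 3545.7691 W

3545.7691 W


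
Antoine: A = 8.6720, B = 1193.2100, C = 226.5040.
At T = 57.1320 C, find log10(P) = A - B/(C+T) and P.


C+T = 283.6360
B/(C+T) = 4.2068
log10(P) = 8.6720 - 4.2068 = 4.4652
P = 10^4.4652 = 29185.3213 mmHg

29185.3213 mmHg


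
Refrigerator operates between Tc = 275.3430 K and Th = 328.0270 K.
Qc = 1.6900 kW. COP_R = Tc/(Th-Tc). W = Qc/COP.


COP = 275.3430 / 52.6840 = 5.2263
W = 1.6900 / 5.2263 = 0.3234 kW

COP = 5.2263, W = 0.3234 kW


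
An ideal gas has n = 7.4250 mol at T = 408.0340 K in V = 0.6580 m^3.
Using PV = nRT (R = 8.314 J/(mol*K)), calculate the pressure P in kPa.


P = nRT/V = 7.4250 * 8.314 * 408.0340 / 0.6580
= 25188.5305 / 0.6580 = 38280.4414 Pa = 38.2804 kPa

38.2804 kPa


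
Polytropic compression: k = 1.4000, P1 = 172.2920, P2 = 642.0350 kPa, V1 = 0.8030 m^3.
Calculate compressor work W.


(k-1)/k = 0.2857
(P2/P1)^exp = 1.4562
W = 3.5000 * 172.2920 * 0.8030 * (1.4562 - 1) = 220.9135 kJ

220.9135 kJ


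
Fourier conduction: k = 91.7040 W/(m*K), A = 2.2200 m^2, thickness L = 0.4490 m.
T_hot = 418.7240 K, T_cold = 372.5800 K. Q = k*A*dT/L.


dT = 46.1440 K
Q = 91.7040 * 2.2200 * 46.1440 / 0.4490 = 20922.3350 W

20922.3350 W


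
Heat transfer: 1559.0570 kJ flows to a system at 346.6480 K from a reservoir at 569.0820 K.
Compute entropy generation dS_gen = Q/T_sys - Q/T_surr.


dS_sys = 1559.0570/346.6480 = 4.4975 kJ/K
dS_surr = -1559.0570/569.0820 = -2.7396 kJ/K
dS_gen = 4.4975 - 2.7396 = 1.7579 kJ/K (irreversible)

dS_gen = 1.7579 kJ/K, irreversible


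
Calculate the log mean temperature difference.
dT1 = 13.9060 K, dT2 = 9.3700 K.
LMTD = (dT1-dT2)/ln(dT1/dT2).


dT1/dT2 = 1.4841
ln(dT1/dT2) = 0.3948
LMTD = 4.5360 / 0.3948 = 11.4891 K

11.4891 K


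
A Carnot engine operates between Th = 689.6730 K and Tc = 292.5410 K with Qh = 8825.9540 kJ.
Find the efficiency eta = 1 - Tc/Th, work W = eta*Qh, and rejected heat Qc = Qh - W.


eta = 1 - 292.5410/689.6730 = 0.5758
W = 0.5758 * 8825.9540 = 5082.2183 kJ
Qc = 8825.9540 - 5082.2183 = 3743.7357 kJ

eta = 57.5827%, W = 5082.2183 kJ, Qc = 3743.7357 kJ


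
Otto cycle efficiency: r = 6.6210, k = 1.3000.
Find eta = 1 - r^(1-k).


r^(k-1) = 1.7631
eta = 1 - 1/1.7631 = 0.4328 = 43.2817%

43.2817%


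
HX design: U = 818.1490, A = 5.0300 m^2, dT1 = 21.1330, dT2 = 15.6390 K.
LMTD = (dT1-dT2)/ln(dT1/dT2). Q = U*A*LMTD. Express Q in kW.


LMTD = 18.2484 K
Q = 818.1490 * 5.0300 * 18.2484 = 75097.3200 W = 75.0973 kW

75.0973 kW


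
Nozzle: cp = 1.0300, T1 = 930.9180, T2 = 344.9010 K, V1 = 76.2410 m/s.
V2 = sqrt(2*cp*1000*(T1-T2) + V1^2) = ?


dT = 586.0170 K
2*cp*1000*dT = 1207195.0200
V1^2 = 5812.6901
V2 = sqrt(1213007.7101) = 1101.3663 m/s

1101.3663 m/s


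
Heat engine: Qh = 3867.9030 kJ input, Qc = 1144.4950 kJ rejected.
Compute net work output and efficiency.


W = 3867.9030 - 1144.4950 = 2723.4080 kJ
eta = 2723.4080 / 3867.9030 = 0.7041 = 70.4105%

W = 2723.4080 kJ, eta = 70.4105%


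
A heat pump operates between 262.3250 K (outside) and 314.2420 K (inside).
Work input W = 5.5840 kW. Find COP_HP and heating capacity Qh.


COP = 314.2420 / 51.9170 = 6.0528
Qh = 6.0528 * 5.5840 = 33.7987 kW

COP = 6.0528, Qh = 33.7987 kW


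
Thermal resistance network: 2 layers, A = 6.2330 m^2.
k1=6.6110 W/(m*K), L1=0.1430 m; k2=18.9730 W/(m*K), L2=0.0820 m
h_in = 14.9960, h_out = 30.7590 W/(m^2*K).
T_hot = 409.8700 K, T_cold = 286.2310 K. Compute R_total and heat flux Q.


R_conv_in = 1/(14.9960*6.2330) = 0.0107
R_1 = 0.1430/(6.6110*6.2330) = 0.0035
R_2 = 0.0820/(18.9730*6.2330) = 0.0007
R_conv_out = 1/(30.7590*6.2330) = 0.0052
R_total = 0.0201 K/W
Q = 123.6390 / 0.0201 = 6157.8538 W

R_total = 0.0201 K/W, Q = 6157.8538 W


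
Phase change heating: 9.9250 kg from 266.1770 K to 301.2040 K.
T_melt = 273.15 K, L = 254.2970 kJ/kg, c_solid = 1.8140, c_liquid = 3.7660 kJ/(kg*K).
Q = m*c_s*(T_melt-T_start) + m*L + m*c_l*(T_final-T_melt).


Q1 (sensible, solid) = 9.9250 * 1.8140 * 6.9730 = 125.5415 kJ
Q2 (latent) = 9.9250 * 254.2970 = 2523.8977 kJ
Q3 (sensible, liquid) = 9.9250 * 3.7660 * 28.0540 = 1048.5898 kJ
Q_total = 3698.0291 kJ

3698.0291 kJ


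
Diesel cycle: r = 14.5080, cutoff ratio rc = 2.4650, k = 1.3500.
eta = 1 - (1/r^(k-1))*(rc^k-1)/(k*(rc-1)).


r^(k-1) = 2.5501
rc^k = 3.3803
eta = 0.5281 = 52.8052%

52.8052%


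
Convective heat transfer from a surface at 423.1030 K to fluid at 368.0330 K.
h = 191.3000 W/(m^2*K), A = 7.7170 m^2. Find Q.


dT = 55.0700 K
Q = 191.3000 * 7.7170 * 55.0700 = 81297.7538 W

81297.7538 W


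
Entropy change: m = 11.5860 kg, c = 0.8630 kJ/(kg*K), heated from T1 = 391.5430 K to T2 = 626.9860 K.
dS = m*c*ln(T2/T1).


T2/T1 = 1.6013
ln(T2/T1) = 0.4708
dS = 11.5860 * 0.8630 * 0.4708 = 4.7077 kJ/K

4.7077 kJ/K


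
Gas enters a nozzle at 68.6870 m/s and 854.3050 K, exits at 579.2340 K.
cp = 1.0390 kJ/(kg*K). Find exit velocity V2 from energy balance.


dT = 275.0710 K
2*cp*1000*dT = 571597.5380
V1^2 = 4717.9040
V2 = sqrt(576315.4420) = 759.1544 m/s

759.1544 m/s


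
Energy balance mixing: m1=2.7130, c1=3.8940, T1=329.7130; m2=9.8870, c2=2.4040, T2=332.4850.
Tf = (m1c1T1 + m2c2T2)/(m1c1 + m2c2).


num = 11385.8465
den = 34.3328
Tf = 331.6320 K

331.6320 K


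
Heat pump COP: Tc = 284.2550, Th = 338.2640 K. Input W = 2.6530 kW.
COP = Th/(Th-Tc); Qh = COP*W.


COP = 338.2640 / 54.0090 = 6.2631
Qh = 6.2631 * 2.6530 = 16.6160 kW

COP = 6.2631, Qh = 16.6160 kW


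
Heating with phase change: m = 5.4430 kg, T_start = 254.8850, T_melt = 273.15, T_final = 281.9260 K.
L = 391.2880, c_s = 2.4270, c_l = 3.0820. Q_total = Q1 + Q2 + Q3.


Q1 (sensible, solid) = 5.4430 * 2.4270 * 18.2650 = 241.2836 kJ
Q2 (latent) = 5.4430 * 391.2880 = 2129.7806 kJ
Q3 (sensible, liquid) = 5.4430 * 3.0820 * 8.7760 = 147.2203 kJ
Q_total = 2518.2844 kJ

2518.2844 kJ


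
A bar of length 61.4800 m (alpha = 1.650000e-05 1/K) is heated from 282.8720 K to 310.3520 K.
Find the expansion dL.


dT = 27.4800 K
dL = 1.650000e-05 * 61.4800 * 27.4800 = 0.027876 m
L_final = 61.507876 m

dL = 0.027876 m


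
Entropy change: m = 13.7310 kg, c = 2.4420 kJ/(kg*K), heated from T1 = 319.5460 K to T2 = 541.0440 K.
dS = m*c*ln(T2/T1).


T2/T1 = 1.6932
ln(T2/T1) = 0.5266
dS = 13.7310 * 2.4420 * 0.5266 = 17.6575 kJ/K

17.6575 kJ/K


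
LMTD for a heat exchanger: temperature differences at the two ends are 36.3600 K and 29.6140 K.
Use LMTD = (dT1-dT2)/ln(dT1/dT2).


dT1/dT2 = 1.2278
ln(dT1/dT2) = 0.2052
LMTD = 6.7460 / 0.2052 = 32.8717 K

32.8717 K


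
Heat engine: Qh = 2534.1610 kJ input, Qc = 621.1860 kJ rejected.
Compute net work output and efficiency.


W = 2534.1610 - 621.1860 = 1912.9750 kJ
eta = 1912.9750 / 2534.1610 = 0.7549 = 75.4875%

W = 1912.9750 kJ, eta = 75.4875%


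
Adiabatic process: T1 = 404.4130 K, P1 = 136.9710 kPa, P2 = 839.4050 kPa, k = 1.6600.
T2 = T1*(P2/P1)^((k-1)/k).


(k-1)/k = 0.3976
(P2/P1)^exp = 2.0561
T2 = 404.4130 * 2.0561 = 831.5054 K

831.5054 K


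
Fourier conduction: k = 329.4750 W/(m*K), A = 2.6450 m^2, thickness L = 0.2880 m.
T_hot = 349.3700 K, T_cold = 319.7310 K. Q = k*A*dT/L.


dT = 29.6390 K
Q = 329.4750 * 2.6450 * 29.6390 / 0.2880 = 89684.8739 W

89684.8739 W


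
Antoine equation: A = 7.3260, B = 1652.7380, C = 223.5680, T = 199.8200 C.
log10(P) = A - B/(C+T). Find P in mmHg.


C+T = 423.3880
B/(C+T) = 3.9036
log10(P) = 7.3260 - 3.9036 = 3.4224
P = 10^3.4224 = 2644.8350 mmHg

2644.8350 mmHg


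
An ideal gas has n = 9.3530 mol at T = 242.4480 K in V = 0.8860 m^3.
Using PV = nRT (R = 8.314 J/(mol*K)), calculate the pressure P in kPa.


P = nRT/V = 9.3530 * 8.314 * 242.4480 / 0.8860
= 18852.9606 / 0.8860 = 21278.7366 Pa = 21.2787 kPa

21.2787 kPa


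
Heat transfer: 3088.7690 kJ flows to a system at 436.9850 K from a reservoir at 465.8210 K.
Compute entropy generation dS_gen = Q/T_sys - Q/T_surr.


dS_sys = 3088.7690/436.9850 = 7.0684 kJ/K
dS_surr = -3088.7690/465.8210 = -6.6308 kJ/K
dS_gen = 7.0684 - 6.6308 = 0.4376 kJ/K (irreversible)

dS_gen = 0.4376 kJ/K, irreversible


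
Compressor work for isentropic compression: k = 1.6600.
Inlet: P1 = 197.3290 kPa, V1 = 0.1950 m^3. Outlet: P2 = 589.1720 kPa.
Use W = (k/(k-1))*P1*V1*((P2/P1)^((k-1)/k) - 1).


(k-1)/k = 0.3976
(P2/P1)^exp = 1.5448
W = 2.5152 * 197.3290 * 0.1950 * (1.5448 - 1) = 52.7274 kJ

52.7274 kJ


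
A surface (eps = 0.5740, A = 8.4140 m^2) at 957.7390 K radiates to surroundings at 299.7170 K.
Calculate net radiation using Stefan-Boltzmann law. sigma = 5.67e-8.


T^4 = 8.4137e+11
Tsurr^4 = 8.0695e+09
Q = 0.5740 * 5.67e-8 * 8.4140 * 8.3330e+11 = 228192.2004 W

228192.2004 W


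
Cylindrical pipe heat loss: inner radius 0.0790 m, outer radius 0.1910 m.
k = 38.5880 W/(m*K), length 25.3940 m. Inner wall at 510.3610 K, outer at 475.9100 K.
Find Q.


dT = 34.4510 K
ln(ro/ri) = 0.8828
Q = 2*pi*38.5880*25.3940*34.4510 / 0.8828 = 240264.8170 W

240264.8170 W


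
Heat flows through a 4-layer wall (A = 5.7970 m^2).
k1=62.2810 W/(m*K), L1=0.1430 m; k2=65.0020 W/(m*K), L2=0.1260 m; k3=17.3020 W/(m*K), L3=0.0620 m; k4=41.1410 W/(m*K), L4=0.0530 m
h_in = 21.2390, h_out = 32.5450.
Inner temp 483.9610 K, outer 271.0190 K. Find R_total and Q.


R_conv_in = 1/(21.2390*5.7970) = 0.0081
R_1 = 0.1430/(62.2810*5.7970) = 0.0004
R_2 = 0.1260/(65.0020*5.7970) = 0.0003
R_3 = 0.0620/(17.3020*5.7970) = 0.0006
R_4 = 0.0530/(41.1410*5.7970) = 0.0002
R_conv_out = 1/(32.5450*5.7970) = 0.0053
R_total = 0.0150 K/W
Q = 212.9420 / 0.0150 = 14202.5061 W

R_total = 0.0150 K/W, Q = 14202.5061 W


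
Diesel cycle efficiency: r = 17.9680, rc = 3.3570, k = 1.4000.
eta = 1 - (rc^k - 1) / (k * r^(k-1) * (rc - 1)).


r^(k-1) = 3.1754
rc^k = 5.4492
eta = 0.5754 = 57.5387%

57.5387%


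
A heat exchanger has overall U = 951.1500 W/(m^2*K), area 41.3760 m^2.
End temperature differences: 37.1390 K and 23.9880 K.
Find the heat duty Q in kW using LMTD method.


LMTD = 30.0860 K
Q = 951.1500 * 41.3760 * 30.0860 = 1184027.1234 W = 1184.0271 kW

1184.0271 kW


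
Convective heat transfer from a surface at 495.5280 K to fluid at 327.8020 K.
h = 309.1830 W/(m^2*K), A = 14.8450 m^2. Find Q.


dT = 167.7260 K
Q = 309.1830 * 14.8450 * 167.7260 = 769832.4236 W

769832.4236 W


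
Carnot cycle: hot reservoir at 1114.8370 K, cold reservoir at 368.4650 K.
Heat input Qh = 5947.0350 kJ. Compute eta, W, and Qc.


eta = 1 - 368.4650/1114.8370 = 0.6695
W = 0.6695 * 5947.0350 = 3981.4793 kJ
Qc = 5947.0350 - 3981.4793 = 1965.5557 kJ

eta = 66.9490%, W = 3981.4793 kJ, Qc = 1965.5557 kJ


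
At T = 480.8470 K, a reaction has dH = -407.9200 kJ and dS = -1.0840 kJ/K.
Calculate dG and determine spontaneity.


T*dS = 480.8470 * -1.0840 = -521.2381 kJ
dG = -407.9200 + 521.2381 = 113.3181 kJ (non-spontaneous)

dG = 113.3181 kJ, non-spontaneous


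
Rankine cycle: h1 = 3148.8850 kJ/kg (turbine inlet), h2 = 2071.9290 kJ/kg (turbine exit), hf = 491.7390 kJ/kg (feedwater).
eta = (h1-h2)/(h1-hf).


W = 1076.9560 kJ/kg
Q_in = 2657.1460 kJ/kg
eta = 0.4053 = 40.5306%

eta = 40.5306%


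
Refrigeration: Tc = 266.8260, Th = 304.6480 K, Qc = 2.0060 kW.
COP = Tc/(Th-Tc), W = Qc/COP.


COP = 266.8260 / 37.8220 = 7.0548
W = 2.0060 / 7.0548 = 0.2843 kW

COP = 7.0548, W = 0.2843 kW


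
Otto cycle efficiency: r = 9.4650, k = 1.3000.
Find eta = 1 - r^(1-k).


r^(k-1) = 1.9626
eta = 1 - 1/1.9626 = 0.4905 = 49.0477%

49.0477%


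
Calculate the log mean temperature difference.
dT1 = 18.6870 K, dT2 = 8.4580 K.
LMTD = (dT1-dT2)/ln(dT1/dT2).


dT1/dT2 = 2.2094
ln(dT1/dT2) = 0.7927
LMTD = 10.2290 / 0.7927 = 12.9037 K

12.9037 K


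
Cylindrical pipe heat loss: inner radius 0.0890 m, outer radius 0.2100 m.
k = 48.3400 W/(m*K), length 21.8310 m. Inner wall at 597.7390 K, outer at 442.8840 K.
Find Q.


dT = 154.8550 K
ln(ro/ri) = 0.8585
Q = 2*pi*48.3400*21.8310*154.8550 / 0.8585 = 1196078.4518 W

1196078.4518 W


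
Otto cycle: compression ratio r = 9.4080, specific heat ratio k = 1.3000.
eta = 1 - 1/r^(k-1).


r^(k-1) = 1.9591
eta = 1 - 1/1.9591 = 0.4896 = 48.9553%

48.9553%


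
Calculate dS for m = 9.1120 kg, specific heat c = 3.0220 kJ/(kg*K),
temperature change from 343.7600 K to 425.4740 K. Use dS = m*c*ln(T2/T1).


T2/T1 = 1.2377
ln(T2/T1) = 0.2133
dS = 9.1120 * 3.0220 * 0.2133 = 5.8724 kJ/K

5.8724 kJ/K


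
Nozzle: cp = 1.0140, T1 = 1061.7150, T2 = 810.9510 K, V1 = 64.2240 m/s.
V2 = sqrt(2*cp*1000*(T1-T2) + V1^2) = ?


dT = 250.7640 K
2*cp*1000*dT = 508549.3920
V1^2 = 4124.7222
V2 = sqrt(512674.1142) = 716.0126 m/s

716.0126 m/s


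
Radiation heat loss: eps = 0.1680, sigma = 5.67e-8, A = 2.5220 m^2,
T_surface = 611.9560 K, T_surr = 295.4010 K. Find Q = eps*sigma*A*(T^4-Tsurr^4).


T^4 = 1.4024e+11
Tsurr^4 = 7.6146e+09
Q = 0.1680 * 5.67e-8 * 2.5220 * 1.3263e+11 = 3186.2033 W

3186.2033 W


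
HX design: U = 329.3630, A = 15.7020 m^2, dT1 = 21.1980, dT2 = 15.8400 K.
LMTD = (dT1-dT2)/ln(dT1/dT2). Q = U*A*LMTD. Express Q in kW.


LMTD = 18.3891 K
Q = 329.3630 * 15.7020 * 18.3891 = 95102.0693 W = 95.1021 kW

95.1021 kW


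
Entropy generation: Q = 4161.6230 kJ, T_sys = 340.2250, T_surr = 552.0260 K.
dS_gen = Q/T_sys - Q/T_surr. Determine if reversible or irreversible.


dS_sys = 4161.6230/340.2250 = 12.2320 kJ/K
dS_surr = -4161.6230/552.0260 = -7.5388 kJ/K
dS_gen = 12.2320 - 7.5388 = 4.6932 kJ/K (irreversible)

dS_gen = 4.6932 kJ/K, irreversible


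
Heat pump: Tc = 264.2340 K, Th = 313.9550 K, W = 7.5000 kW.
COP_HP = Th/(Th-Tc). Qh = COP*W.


COP = 313.9550 / 49.7210 = 6.3143
Qh = 6.3143 * 7.5000 = 47.3575 kW

COP = 6.3143, Qh = 47.3575 kW


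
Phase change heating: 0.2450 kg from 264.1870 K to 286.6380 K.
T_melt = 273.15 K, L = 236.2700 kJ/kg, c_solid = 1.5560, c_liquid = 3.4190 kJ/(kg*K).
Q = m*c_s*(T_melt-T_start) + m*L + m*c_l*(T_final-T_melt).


Q1 (sensible, solid) = 0.2450 * 1.5560 * 8.9630 = 3.4169 kJ
Q2 (latent) = 0.2450 * 236.2700 = 57.8862 kJ
Q3 (sensible, liquid) = 0.2450 * 3.4190 * 13.4880 = 11.2983 kJ
Q_total = 72.6013 kJ

72.6013 kJ


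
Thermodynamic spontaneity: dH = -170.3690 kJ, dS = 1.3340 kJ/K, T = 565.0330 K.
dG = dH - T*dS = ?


T*dS = 565.0330 * 1.3340 = 753.7540 kJ
dG = -170.3690 - 753.7540 = -924.1230 kJ (spontaneous)

dG = -924.1230 kJ, spontaneous


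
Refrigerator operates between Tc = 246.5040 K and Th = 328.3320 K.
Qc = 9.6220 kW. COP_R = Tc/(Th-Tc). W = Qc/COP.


COP = 246.5040 / 81.8280 = 3.0125
W = 9.6220 / 3.0125 = 3.1941 kW

COP = 3.0125, W = 3.1941 kW


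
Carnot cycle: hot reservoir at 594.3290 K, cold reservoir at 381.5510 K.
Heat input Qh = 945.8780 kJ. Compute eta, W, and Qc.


eta = 1 - 381.5510/594.3290 = 0.3580
W = 0.3580 * 945.8780 = 338.6374 kJ
Qc = 945.8780 - 338.6374 = 607.2406 kJ

eta = 35.8014%, W = 338.6374 kJ, Qc = 607.2406 kJ


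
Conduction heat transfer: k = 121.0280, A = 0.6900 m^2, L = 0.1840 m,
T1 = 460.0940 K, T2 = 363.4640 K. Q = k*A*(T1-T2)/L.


dT = 96.6300 K
Q = 121.0280 * 0.6900 * 96.6300 / 0.1840 = 43856.0087 W

43856.0087 W


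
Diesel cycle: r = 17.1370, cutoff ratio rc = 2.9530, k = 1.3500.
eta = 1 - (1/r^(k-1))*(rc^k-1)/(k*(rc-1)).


r^(k-1) = 2.7032
rc^k = 4.3138
eta = 0.5350 = 53.5049%

53.5049%


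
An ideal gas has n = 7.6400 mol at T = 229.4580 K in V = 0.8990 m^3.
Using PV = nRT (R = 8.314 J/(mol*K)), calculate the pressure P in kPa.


P = nRT/V = 7.6400 * 8.314 * 229.4580 / 0.8990
= 14574.9335 / 0.8990 = 16212.3843 Pa = 16.2124 kPa

16.2124 kPa


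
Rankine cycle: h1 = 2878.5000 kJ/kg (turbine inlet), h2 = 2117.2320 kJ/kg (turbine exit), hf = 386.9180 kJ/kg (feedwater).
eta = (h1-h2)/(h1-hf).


W = 761.2680 kJ/kg
Q_in = 2491.5820 kJ/kg
eta = 0.3055 = 30.5536%

eta = 30.5536%


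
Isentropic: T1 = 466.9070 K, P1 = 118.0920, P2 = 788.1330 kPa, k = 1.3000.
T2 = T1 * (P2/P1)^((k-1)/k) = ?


(k-1)/k = 0.2308
(P2/P1)^exp = 1.5497
T2 = 466.9070 * 1.5497 = 723.5553 K

723.5553 K


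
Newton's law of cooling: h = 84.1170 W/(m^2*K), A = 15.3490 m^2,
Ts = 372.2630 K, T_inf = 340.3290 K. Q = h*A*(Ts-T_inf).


dT = 31.9340 K
Q = 84.1170 * 15.3490 * 31.9340 = 41230.3653 W

41230.3653 W


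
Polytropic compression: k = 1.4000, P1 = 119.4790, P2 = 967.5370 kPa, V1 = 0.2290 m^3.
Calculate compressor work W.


(k-1)/k = 0.2857
(P2/P1)^exp = 1.8178
W = 3.5000 * 119.4790 * 0.2290 * (1.8178 - 1) = 78.3105 kJ

78.3105 kJ


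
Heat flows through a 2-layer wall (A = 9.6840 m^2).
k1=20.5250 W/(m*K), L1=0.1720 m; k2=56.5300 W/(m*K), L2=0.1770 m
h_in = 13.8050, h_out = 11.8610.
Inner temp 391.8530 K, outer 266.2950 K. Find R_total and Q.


R_conv_in = 1/(13.8050*9.6840) = 0.0075
R_1 = 0.1720/(20.5250*9.6840) = 0.0009
R_2 = 0.1770/(56.5300*9.6840) = 0.0003
R_conv_out = 1/(11.8610*9.6840) = 0.0087
R_total = 0.0174 K/W
Q = 125.5580 / 0.0174 = 7226.4005 W

R_total = 0.0174 K/W, Q = 7226.4005 W


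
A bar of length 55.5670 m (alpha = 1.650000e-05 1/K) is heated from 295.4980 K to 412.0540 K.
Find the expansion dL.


dT = 116.5560 K
dL = 1.650000e-05 * 55.5670 * 116.5560 = 0.106865 m
L_final = 55.673865 m

dL = 0.106865 m


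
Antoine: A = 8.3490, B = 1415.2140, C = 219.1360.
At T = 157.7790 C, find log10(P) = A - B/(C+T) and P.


C+T = 376.9150
B/(C+T) = 3.7547
log10(P) = 8.3490 - 3.7547 = 4.5943
P = 10^4.5943 = 39288.9257 mmHg

39288.9257 mmHg


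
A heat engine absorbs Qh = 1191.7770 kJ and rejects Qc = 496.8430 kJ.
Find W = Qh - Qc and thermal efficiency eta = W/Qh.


W = 1191.7770 - 496.8430 = 694.9340 kJ
eta = 694.9340 / 1191.7770 = 0.5831 = 58.3107%

W = 694.9340 kJ, eta = 58.3107%


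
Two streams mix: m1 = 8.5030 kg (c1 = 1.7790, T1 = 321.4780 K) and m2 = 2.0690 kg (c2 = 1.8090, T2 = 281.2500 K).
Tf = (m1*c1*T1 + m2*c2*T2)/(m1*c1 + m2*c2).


num = 5915.6137
den = 18.8697
Tf = 313.4987 K

313.4987 K


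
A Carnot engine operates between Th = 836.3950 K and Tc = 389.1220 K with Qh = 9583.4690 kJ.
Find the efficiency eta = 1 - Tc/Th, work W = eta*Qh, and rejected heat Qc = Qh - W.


eta = 1 - 389.1220/836.3950 = 0.5348
W = 0.5348 * 9583.4690 = 5124.8835 kJ
Qc = 9583.4690 - 5124.8835 = 4458.5855 kJ

eta = 53.4763%, W = 5124.8835 kJ, Qc = 4458.5855 kJ


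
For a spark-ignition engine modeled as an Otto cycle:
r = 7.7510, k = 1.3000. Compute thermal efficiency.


r^(k-1) = 1.8484
eta = 1 - 1/1.8484 = 0.4590 = 45.9006%

45.9006%


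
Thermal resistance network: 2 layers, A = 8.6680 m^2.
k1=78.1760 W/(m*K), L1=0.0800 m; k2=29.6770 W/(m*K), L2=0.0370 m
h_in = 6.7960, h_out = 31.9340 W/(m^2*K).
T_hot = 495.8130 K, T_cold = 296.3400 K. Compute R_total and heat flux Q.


R_conv_in = 1/(6.7960*8.6680) = 0.0170
R_1 = 0.0800/(78.1760*8.6680) = 0.0001
R_2 = 0.0370/(29.6770*8.6680) = 0.0001
R_conv_out = 1/(31.9340*8.6680) = 0.0036
R_total = 0.0209 K/W
Q = 199.4730 / 0.0209 = 9566.9310 W

R_total = 0.0209 K/W, Q = 9566.9310 W


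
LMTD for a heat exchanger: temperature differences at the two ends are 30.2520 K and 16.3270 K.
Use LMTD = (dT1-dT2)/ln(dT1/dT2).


dT1/dT2 = 1.8529
ln(dT1/dT2) = 0.6167
LMTD = 13.9250 / 0.6167 = 22.5783 K

22.5783 K


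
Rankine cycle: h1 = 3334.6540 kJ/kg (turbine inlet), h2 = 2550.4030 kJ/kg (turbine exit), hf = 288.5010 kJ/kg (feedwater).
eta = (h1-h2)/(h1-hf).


W = 784.2510 kJ/kg
Q_in = 3046.1530 kJ/kg
eta = 0.2575 = 25.7456%

eta = 25.7456%


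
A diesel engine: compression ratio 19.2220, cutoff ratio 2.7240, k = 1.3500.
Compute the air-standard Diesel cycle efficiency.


r^(k-1) = 2.8140
rc^k = 3.8684
eta = 0.5620 = 56.2038%

56.2038%


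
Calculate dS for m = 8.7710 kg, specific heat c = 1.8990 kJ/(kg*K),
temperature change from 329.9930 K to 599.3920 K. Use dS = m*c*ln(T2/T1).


T2/T1 = 1.8164
ln(T2/T1) = 0.5968
dS = 8.7710 * 1.8990 * 0.5968 = 9.9411 kJ/K

9.9411 kJ/K


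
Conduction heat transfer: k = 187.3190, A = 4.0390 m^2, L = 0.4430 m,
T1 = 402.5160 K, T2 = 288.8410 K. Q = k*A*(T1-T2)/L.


dT = 113.6750 K
Q = 187.3190 * 4.0390 * 113.6750 / 0.4430 = 194140.8472 W

194140.8472 W


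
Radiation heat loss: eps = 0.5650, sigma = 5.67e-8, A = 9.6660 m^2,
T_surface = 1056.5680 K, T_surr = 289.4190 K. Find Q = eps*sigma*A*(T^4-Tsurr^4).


T^4 = 1.2462e+12
Tsurr^4 = 7.0163e+09
Q = 0.5650 * 5.67e-8 * 9.6660 * 1.2392e+12 = 383721.4414 W

383721.4414 W


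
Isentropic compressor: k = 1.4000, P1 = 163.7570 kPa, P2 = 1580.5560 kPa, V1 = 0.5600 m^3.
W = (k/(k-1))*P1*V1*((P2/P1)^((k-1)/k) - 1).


(k-1)/k = 0.2857
(P2/P1)^exp = 1.9112
W = 3.5000 * 163.7570 * 0.5600 * (1.9112 - 1) = 292.4777 kJ

292.4777 kJ


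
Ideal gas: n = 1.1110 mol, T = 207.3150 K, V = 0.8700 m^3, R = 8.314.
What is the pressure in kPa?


P = nRT/V = 1.1110 * 8.314 * 207.3150 / 0.8700
= 1914.9384 / 0.8700 = 2201.0786 Pa = 2.2011 kPa

2.2011 kPa


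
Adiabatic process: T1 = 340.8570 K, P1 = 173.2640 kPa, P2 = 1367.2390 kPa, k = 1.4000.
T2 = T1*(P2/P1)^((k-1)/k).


(k-1)/k = 0.2857
(P2/P1)^exp = 1.8044
T2 = 340.8570 * 1.8044 = 615.0307 K

615.0307 K


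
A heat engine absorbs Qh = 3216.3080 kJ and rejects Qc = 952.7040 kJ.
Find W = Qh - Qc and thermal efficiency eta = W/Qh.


W = 3216.3080 - 952.7040 = 2263.6040 kJ
eta = 2263.6040 / 3216.3080 = 0.7038 = 70.3790%

W = 2263.6040 kJ, eta = 70.3790%


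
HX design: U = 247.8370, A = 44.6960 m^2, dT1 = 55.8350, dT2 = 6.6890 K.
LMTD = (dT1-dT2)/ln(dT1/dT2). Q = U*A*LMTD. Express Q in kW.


LMTD = 23.1609 K
Q = 247.8370 * 44.6960 * 23.1609 = 256560.9703 W = 256.5610 kW

256.5610 kW


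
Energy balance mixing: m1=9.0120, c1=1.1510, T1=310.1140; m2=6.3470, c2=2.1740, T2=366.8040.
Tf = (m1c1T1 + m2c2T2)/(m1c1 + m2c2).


num = 8278.0545
den = 24.1712
Tf = 342.4761 K

342.4761 K


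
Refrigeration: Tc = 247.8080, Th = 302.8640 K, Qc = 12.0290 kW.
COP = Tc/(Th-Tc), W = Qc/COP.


COP = 247.8080 / 55.0560 = 4.5010
W = 12.0290 / 4.5010 = 2.6725 kW

COP = 4.5010, W = 2.6725 kW


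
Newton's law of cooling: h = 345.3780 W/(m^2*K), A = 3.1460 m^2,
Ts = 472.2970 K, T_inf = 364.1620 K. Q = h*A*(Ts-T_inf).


dT = 108.1350 K
Q = 345.3780 * 3.1460 * 108.1350 = 117495.0778 W

117495.0778 W


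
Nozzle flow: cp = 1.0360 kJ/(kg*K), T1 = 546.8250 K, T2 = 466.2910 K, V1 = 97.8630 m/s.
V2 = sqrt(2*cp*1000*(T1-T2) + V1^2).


dT = 80.5340 K
2*cp*1000*dT = 166866.4480
V1^2 = 9577.1668
V2 = sqrt(176443.6148) = 420.0519 m/s

420.0519 m/s


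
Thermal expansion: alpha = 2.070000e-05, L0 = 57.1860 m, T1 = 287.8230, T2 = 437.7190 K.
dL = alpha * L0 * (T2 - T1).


dT = 149.8960 K
dL = 2.070000e-05 * 57.1860 * 149.8960 = 0.177439 m
L_final = 57.363439 m

dL = 0.177439 m


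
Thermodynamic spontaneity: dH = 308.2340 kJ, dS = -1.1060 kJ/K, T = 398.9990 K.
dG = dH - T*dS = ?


T*dS = 398.9990 * -1.1060 = -441.2929 kJ
dG = 308.2340 + 441.2929 = 749.5269 kJ (non-spontaneous)

dG = 749.5269 kJ, non-spontaneous


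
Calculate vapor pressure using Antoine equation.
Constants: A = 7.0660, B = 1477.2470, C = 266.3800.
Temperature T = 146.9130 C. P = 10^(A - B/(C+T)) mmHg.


C+T = 413.2930
B/(C+T) = 3.5743
log10(P) = 7.0660 - 3.5743 = 3.4917
P = 10^3.4917 = 3102.1767 mmHg

3102.1767 mmHg


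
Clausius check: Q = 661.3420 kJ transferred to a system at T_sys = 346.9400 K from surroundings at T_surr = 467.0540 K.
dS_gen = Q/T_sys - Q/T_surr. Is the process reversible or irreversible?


dS_sys = 661.3420/346.9400 = 1.9062 kJ/K
dS_surr = -661.3420/467.0540 = -1.4160 kJ/K
dS_gen = 1.9062 - 1.4160 = 0.4902 kJ/K (irreversible)

dS_gen = 0.4902 kJ/K, irreversible


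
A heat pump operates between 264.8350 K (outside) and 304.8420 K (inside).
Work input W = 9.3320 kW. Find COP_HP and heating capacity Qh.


COP = 304.8420 / 40.0070 = 7.6197
Qh = 7.6197 * 9.3320 = 71.1072 kW

COP = 7.6197, Qh = 71.1072 kW


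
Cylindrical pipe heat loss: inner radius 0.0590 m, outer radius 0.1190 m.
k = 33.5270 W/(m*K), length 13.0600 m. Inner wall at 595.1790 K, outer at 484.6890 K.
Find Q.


dT = 110.4900 K
ln(ro/ri) = 0.7016
Q = 2*pi*33.5270*13.0600*110.4900 / 0.7016 = 433271.1468 W

433271.1468 W


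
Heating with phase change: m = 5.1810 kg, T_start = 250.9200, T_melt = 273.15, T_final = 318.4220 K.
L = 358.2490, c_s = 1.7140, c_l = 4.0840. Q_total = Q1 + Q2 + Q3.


Q1 (sensible, solid) = 5.1810 * 1.7140 * 22.2300 = 197.4076 kJ
Q2 (latent) = 5.1810 * 358.2490 = 1856.0881 kJ
Q3 (sensible, liquid) = 5.1810 * 4.0840 * 45.2720 = 957.9195 kJ
Q_total = 3011.4152 kJ

3011.4152 kJ


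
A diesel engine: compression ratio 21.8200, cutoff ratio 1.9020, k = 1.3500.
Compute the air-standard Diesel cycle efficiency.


r^(k-1) = 2.9417
rc^k = 2.3820
eta = 0.6142 = 61.4206%

61.4206%


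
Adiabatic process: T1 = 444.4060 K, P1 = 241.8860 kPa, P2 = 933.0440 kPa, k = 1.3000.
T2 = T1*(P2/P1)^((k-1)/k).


(k-1)/k = 0.2308
(P2/P1)^exp = 1.3655
T2 = 444.4060 * 1.3655 = 606.8452 K

606.8452 K


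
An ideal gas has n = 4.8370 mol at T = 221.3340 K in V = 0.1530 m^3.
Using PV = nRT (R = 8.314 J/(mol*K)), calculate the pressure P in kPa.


P = nRT/V = 4.8370 * 8.314 * 221.3340 / 0.1530
= 8900.9065 / 0.1530 = 58175.8597 Pa = 58.1759 kPa

58.1759 kPa


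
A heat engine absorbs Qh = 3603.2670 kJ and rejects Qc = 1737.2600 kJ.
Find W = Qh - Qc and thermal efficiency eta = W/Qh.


W = 3603.2670 - 1737.2600 = 1866.0070 kJ
eta = 1866.0070 / 3603.2670 = 0.5179 = 51.7865%

W = 1866.0070 kJ, eta = 51.7865%


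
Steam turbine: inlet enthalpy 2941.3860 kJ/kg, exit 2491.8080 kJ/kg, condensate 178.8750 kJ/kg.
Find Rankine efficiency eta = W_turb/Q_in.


W = 449.5780 kJ/kg
Q_in = 2762.5110 kJ/kg
eta = 0.1627 = 16.2743%

eta = 16.2743%


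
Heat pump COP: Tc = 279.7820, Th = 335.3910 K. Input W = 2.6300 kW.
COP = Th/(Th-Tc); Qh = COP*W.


COP = 335.3910 / 55.6090 = 6.0312
Qh = 6.0312 * 2.6300 = 15.8622 kW

COP = 6.0312, Qh = 15.8622 kW


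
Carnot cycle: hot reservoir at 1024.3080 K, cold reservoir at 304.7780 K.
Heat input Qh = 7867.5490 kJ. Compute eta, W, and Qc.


eta = 1 - 304.7780/1024.3080 = 0.7025
W = 0.7025 * 7867.5490 = 5526.5970 kJ
Qc = 7867.5490 - 5526.5970 = 2340.9520 kJ

eta = 70.2455%, W = 5526.5970 kJ, Qc = 2340.9520 kJ


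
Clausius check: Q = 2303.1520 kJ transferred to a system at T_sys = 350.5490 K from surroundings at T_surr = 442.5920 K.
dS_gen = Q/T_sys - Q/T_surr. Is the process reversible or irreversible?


dS_sys = 2303.1520/350.5490 = 6.5701 kJ/K
dS_surr = -2303.1520/442.5920 = -5.2038 kJ/K
dS_gen = 6.5701 - 5.2038 = 1.3663 kJ/K (irreversible)

dS_gen = 1.3663 kJ/K, irreversible


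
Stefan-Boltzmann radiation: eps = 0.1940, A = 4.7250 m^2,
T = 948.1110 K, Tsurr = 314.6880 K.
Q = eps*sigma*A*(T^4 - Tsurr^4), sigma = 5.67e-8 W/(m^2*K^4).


T^4 = 8.0805e+11
Tsurr^4 = 9.8067e+09
Q = 0.1940 * 5.67e-8 * 4.7250 * 7.9824e+11 = 41487.7993 W

41487.7993 W


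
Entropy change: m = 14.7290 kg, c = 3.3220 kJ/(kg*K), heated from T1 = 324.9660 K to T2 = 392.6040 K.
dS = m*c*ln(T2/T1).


T2/T1 = 1.2081
ln(T2/T1) = 0.1891
dS = 14.7290 * 3.3220 * 0.1891 = 9.2517 kJ/K

9.2517 kJ/K


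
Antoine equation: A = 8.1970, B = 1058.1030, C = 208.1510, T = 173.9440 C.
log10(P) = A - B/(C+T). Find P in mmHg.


C+T = 382.0950
B/(C+T) = 2.7692
log10(P) = 8.1970 - 2.7692 = 5.4278
P = 10^5.4278 = 267784.5630 mmHg

267784.5630 mmHg


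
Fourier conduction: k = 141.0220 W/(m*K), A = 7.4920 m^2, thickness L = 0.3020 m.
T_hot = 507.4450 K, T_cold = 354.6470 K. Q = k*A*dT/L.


dT = 152.7980 K
Q = 141.0220 * 7.4920 * 152.7980 / 0.3020 = 534558.6544 W

534558.6544 W


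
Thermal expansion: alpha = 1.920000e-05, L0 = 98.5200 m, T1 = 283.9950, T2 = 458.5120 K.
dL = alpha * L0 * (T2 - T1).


dT = 174.5170 K
dL = 1.920000e-05 * 98.5200 * 174.5170 = 0.330114 m
L_final = 98.850114 m

dL = 0.330114 m


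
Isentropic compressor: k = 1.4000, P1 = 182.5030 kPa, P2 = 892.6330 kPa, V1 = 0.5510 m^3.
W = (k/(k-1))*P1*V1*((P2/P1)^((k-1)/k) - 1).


(k-1)/k = 0.2857
(P2/P1)^exp = 1.5739
W = 3.5000 * 182.5030 * 0.5510 * (1.5739 - 1) = 201.9819 kJ

201.9819 kJ


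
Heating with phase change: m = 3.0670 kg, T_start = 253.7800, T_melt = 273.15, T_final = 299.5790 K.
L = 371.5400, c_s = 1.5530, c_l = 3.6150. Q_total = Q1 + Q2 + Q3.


Q1 (sensible, solid) = 3.0670 * 1.5530 * 19.3700 = 92.2603 kJ
Q2 (latent) = 3.0670 * 371.5400 = 1139.5132 kJ
Q3 (sensible, liquid) = 3.0670 * 3.6150 * 26.4290 = 293.0237 kJ
Q_total = 1524.7972 kJ

1524.7972 kJ


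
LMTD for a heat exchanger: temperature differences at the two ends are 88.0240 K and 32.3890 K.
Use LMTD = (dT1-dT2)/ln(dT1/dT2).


dT1/dT2 = 2.7177
ln(dT1/dT2) = 0.9998
LMTD = 55.6350 / 0.9998 = 55.6466 K

55.6466 K


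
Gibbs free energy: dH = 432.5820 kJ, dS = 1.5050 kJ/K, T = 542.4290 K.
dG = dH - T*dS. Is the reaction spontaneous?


T*dS = 542.4290 * 1.5050 = 816.3556 kJ
dG = 432.5820 - 816.3556 = -383.7736 kJ (spontaneous)

dG = -383.7736 kJ, spontaneous


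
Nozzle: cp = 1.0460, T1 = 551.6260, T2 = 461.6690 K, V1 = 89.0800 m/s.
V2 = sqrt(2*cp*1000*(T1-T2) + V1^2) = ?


dT = 89.9570 K
2*cp*1000*dT = 188190.0440
V1^2 = 7935.2464
V2 = sqrt(196125.2904) = 442.8604 m/s

442.8604 m/s


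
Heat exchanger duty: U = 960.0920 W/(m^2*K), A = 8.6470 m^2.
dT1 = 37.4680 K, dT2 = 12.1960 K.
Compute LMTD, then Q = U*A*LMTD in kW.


LMTD = 22.5165 K
Q = 960.0920 * 8.6470 * 22.5165 = 186929.7007 W = 186.9297 kW

186.9297 kW


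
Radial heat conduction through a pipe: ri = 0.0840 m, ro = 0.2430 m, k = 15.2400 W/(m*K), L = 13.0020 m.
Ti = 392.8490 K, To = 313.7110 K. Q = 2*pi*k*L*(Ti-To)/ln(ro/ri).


dT = 79.1380 K
ln(ro/ri) = 1.0622
Q = 2*pi*15.2400*13.0020*79.1380 / 1.0622 = 92754.6129 W

92754.6129 W


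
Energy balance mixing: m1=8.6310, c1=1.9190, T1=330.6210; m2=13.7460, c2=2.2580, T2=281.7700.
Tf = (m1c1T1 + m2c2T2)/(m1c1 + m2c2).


num = 14221.7481
den = 47.6014
Tf = 298.7677 K

298.7677 K


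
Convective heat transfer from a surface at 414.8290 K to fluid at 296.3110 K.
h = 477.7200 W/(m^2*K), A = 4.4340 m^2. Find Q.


dT = 118.5180 K
Q = 477.7200 * 4.4340 * 118.5180 = 251046.0697 W

251046.0697 W


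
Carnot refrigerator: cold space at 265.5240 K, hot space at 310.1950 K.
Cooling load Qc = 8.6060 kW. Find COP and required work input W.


COP = 265.5240 / 44.6710 = 5.9440
W = 8.6060 / 5.9440 = 1.4478 kW

COP = 5.9440, W = 1.4478 kW


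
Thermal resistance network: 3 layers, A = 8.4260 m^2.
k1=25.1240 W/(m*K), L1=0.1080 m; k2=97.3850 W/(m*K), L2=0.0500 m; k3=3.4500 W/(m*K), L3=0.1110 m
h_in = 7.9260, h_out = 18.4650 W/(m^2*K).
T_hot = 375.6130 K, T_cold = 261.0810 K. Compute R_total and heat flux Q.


R_conv_in = 1/(7.9260*8.4260) = 0.0150
R_1 = 0.1080/(25.1240*8.4260) = 0.0005
R_2 = 0.0500/(97.3850*8.4260) = 6.0934e-05
R_3 = 0.1110/(3.4500*8.4260) = 0.0038
R_conv_out = 1/(18.4650*8.4260) = 0.0064
R_total = 0.0258 K/W
Q = 114.5320 / 0.0258 = 4440.8841 W

R_total = 0.0258 K/W, Q = 4440.8841 W


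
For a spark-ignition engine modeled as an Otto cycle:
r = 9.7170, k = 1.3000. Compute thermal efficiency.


r^(k-1) = 1.9782
eta = 1 - 1/1.9782 = 0.4945 = 49.4478%

49.4478%


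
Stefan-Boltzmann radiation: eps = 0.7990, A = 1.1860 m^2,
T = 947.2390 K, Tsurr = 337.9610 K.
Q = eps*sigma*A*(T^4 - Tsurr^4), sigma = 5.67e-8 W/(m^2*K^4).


T^4 = 8.0508e+11
Tsurr^4 = 1.3046e+10
Q = 0.7990 * 5.67e-8 * 1.1860 * 7.9203e+11 = 42555.7027 W

42555.7027 W


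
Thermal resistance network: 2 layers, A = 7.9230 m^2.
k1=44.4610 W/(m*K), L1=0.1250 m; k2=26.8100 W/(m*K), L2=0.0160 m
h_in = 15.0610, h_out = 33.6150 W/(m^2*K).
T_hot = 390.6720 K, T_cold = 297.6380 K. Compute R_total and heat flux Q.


R_conv_in = 1/(15.0610*7.9230) = 0.0084
R_1 = 0.1250/(44.4610*7.9230) = 0.0004
R_2 = 0.0160/(26.8100*7.9230) = 7.5324e-05
R_conv_out = 1/(33.6150*7.9230) = 0.0038
R_total = 0.0126 K/W
Q = 93.0340 / 0.0126 = 7404.1416 W

R_total = 0.0126 K/W, Q = 7404.1416 W


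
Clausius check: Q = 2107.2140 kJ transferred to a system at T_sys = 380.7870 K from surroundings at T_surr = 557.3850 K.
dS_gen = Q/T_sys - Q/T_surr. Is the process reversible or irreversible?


dS_sys = 2107.2140/380.7870 = 5.5338 kJ/K
dS_surr = -2107.2140/557.3850 = -3.7805 kJ/K
dS_gen = 5.5338 - 3.7805 = 1.7533 kJ/K (irreversible)

dS_gen = 1.7533 kJ/K, irreversible


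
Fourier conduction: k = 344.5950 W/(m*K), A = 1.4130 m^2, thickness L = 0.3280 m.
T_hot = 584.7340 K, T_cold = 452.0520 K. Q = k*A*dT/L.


dT = 132.6820 K
Q = 344.5950 * 1.4130 * 132.6820 / 0.3280 = 196965.1082 W

196965.1082 W


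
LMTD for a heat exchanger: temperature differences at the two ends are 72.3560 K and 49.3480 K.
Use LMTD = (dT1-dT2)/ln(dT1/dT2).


dT1/dT2 = 1.4662
ln(dT1/dT2) = 0.3827
LMTD = 23.0080 / 0.3827 = 60.1200 K

60.1200 K


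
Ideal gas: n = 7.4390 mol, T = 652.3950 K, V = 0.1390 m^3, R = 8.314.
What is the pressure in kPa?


P = nRT/V = 7.4390 * 8.314 * 652.3950 / 0.1390
= 40349.2255 / 0.1390 = 290282.1978 Pa = 290.2822 kPa

290.2822 kPa


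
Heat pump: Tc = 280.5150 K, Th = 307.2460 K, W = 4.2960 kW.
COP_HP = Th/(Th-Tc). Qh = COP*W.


COP = 307.2460 / 26.7310 = 11.4940
Qh = 11.4940 * 4.2960 = 49.3782 kW

COP = 11.4940, Qh = 49.3782 kW


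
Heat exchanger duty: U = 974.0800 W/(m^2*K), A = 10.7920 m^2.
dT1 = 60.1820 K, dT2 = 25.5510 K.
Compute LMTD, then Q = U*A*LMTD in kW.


LMTD = 40.4239 K
Q = 974.0800 * 10.7920 * 40.4239 = 424946.6654 W = 424.9467 kW

424.9467 kW


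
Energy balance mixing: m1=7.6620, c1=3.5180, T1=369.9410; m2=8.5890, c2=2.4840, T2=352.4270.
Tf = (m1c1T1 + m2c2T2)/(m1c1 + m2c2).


num = 17490.7854
den = 48.2900
Tf = 362.2031 K

362.2031 K


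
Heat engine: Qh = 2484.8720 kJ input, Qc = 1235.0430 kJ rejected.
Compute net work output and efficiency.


W = 2484.8720 - 1235.0430 = 1249.8290 kJ
eta = 1249.8290 / 2484.8720 = 0.5030 = 50.2975%

W = 1249.8290 kJ, eta = 50.2975%


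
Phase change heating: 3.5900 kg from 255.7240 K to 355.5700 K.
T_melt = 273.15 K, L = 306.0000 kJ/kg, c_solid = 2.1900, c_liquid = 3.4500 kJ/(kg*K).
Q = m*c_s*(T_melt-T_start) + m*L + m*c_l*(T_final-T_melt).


Q1 (sensible, solid) = 3.5900 * 2.1900 * 17.4260 = 137.0050 kJ
Q2 (latent) = 3.5900 * 306.0000 = 1098.5400 kJ
Q3 (sensible, liquid) = 3.5900 * 3.4500 * 82.4200 = 1020.8129 kJ
Q_total = 2256.3579 kJ

2256.3579 kJ


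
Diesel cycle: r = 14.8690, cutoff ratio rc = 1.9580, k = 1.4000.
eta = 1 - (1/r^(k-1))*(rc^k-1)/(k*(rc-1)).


r^(k-1) = 2.9438
rc^k = 2.5618
eta = 0.6044 = 60.4445%

60.4445%


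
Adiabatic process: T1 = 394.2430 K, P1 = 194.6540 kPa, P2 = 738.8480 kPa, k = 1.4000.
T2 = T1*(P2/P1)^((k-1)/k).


(k-1)/k = 0.2857
(P2/P1)^exp = 1.4639
T2 = 394.2430 * 1.4639 = 577.1330 K

577.1330 K


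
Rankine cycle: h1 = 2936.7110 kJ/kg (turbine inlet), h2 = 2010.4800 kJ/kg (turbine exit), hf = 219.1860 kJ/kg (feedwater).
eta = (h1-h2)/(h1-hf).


W = 926.2310 kJ/kg
Q_in = 2717.5250 kJ/kg
eta = 0.3408 = 34.0836%

eta = 34.0836%


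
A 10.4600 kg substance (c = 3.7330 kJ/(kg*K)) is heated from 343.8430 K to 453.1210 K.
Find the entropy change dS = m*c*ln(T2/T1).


T2/T1 = 1.3178
ln(T2/T1) = 0.2760
dS = 10.4600 * 3.7330 * 0.2760 = 10.7760 kJ/K

10.7760 kJ/K


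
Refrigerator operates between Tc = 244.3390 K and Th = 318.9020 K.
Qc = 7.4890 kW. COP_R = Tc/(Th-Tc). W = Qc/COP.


COP = 244.3390 / 74.5630 = 3.2769
W = 7.4890 / 3.2769 = 2.2854 kW

COP = 3.2769, W = 2.2854 kW


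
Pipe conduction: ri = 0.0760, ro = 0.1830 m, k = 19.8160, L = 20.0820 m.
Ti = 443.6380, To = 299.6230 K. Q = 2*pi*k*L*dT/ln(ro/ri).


dT = 144.0150 K
ln(ro/ri) = 0.8788
Q = 2*pi*19.8160*20.0820*144.0150 / 0.8788 = 409773.4587 W

409773.4587 W


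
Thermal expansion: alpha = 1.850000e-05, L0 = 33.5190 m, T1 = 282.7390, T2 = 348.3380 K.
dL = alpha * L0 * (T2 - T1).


dT = 65.5990 K
dL = 1.850000e-05 * 33.5190 * 65.5990 = 0.040678 m
L_final = 33.559678 m

dL = 0.040678 m


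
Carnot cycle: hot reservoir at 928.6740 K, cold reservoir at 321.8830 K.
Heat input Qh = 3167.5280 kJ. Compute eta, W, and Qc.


eta = 1 - 321.8830/928.6740 = 0.6534
W = 0.6534 * 3167.5280 = 2069.6471 kJ
Qc = 3167.5280 - 2069.6471 = 1097.8809 kJ

eta = 65.3395%, W = 2069.6471 kJ, Qc = 1097.8809 kJ


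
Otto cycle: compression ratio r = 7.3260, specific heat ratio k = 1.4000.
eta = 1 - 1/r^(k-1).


r^(k-1) = 2.2179
eta = 1 - 1/2.2179 = 0.5491 = 54.9128%

54.9128%


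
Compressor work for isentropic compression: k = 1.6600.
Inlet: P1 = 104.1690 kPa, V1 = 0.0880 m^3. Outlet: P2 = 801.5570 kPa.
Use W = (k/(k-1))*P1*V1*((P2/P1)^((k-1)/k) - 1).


(k-1)/k = 0.3976
(P2/P1)^exp = 2.2508
W = 2.5152 * 104.1690 * 0.0880 * (2.2508 - 1) = 28.8393 kJ

28.8393 kJ


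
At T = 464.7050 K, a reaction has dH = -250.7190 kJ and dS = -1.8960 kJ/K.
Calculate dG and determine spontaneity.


T*dS = 464.7050 * -1.8960 = -881.0807 kJ
dG = -250.7190 + 881.0807 = 630.3617 kJ (non-spontaneous)

dG = 630.3617 kJ, non-spontaneous


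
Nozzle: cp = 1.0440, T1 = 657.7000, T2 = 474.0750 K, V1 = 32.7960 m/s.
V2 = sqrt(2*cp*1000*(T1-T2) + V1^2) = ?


dT = 183.6250 K
2*cp*1000*dT = 383409.0000
V1^2 = 1075.5776
V2 = sqrt(384484.5776) = 620.0682 m/s

620.0682 m/s


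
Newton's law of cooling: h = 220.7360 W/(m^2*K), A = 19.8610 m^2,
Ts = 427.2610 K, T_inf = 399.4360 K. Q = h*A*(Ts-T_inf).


dT = 27.8250 K
Q = 220.7360 * 19.8610 * 27.8250 = 121985.8489 W

121985.8489 W


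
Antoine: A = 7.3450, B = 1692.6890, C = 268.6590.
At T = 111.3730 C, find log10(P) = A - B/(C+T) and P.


C+T = 380.0320
B/(C+T) = 4.4541
log10(P) = 7.3450 - 4.4541 = 2.8909
P = 10^2.8909 = 777.9118 mmHg

777.9118 mmHg


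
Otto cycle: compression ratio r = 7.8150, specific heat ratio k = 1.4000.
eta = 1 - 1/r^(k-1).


r^(k-1) = 2.2760
eta = 1 - 1/2.2760 = 0.5606 = 56.0632%

56.0632%


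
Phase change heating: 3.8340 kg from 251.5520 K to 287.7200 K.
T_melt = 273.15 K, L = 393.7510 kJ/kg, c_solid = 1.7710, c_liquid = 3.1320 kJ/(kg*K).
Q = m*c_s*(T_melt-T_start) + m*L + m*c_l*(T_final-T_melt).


Q1 (sensible, solid) = 3.8340 * 1.7710 * 21.5980 = 146.6507 kJ
Q2 (latent) = 3.8340 * 393.7510 = 1509.6413 kJ
Q3 (sensible, liquid) = 3.8340 * 3.1320 * 14.5700 = 174.9578 kJ
Q_total = 1831.2499 kJ

1831.2499 kJ


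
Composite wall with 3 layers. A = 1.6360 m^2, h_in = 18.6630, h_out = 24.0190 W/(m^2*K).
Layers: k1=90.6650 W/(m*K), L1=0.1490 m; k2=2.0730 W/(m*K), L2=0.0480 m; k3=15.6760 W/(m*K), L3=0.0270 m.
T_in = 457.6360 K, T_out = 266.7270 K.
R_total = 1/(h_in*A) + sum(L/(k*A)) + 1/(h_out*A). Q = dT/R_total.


R_conv_in = 1/(18.6630*1.6360) = 0.0328
R_1 = 0.1490/(90.6650*1.6360) = 0.0010
R_2 = 0.0480/(2.0730*1.6360) = 0.0142
R_3 = 0.0270/(15.6760*1.6360) = 0.0011
R_conv_out = 1/(24.0190*1.6360) = 0.0254
R_total = 0.0744 K/W
Q = 190.9090 / 0.0744 = 2565.6039 W

R_total = 0.0744 K/W, Q = 2565.6039 W


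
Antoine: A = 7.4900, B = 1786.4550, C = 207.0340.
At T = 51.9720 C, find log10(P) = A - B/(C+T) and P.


C+T = 259.0060
B/(C+T) = 6.8973
log10(P) = 7.4900 - 6.8973 = 0.5927
P = 10^0.5927 = 3.9143 mmHg

3.9143 mmHg


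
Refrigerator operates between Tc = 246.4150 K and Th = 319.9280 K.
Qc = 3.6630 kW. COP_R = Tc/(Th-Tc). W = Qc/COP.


COP = 246.4150 / 73.5130 = 3.3520
W = 3.6630 / 3.3520 = 1.0928 kW

COP = 3.3520, W = 1.0928 kW


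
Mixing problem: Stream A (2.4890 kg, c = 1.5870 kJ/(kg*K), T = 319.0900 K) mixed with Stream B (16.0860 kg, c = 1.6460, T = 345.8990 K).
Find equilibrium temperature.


num = 10418.9794
den = 30.4276
Tf = 342.4187 K

342.4187 K


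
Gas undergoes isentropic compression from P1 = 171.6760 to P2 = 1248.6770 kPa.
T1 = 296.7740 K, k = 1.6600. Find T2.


(k-1)/k = 0.3976
(P2/P1)^exp = 2.2010
T2 = 296.7740 * 2.2010 = 653.1991 K

653.1991 K
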